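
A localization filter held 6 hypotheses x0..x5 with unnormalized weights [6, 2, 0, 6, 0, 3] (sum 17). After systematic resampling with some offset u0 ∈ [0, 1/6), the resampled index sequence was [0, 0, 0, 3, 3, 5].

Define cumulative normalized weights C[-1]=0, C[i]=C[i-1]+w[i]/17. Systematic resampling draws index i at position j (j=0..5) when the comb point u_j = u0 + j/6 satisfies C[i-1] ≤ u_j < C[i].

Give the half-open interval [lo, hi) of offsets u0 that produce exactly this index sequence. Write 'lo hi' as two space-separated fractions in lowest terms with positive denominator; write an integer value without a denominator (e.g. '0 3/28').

0 1/51

C = [6/17, 8/17, 8/17, 14/17, 14/17, 1]
j=0 picked index 0: u0 ∈ [0, 6/17)
j=1 picked index 0: u0 ∈ [-1/6, 19/102)
j=2 picked index 0: u0 ∈ [-1/3, 1/51)
j=3 picked index 3: u0 ∈ [-1/34, 11/34)
j=4 picked index 3: u0 ∈ [-10/51, 8/51)
j=5 picked index 5: u0 ∈ [-1/102, 1/6)
intersection: [0, 1/51)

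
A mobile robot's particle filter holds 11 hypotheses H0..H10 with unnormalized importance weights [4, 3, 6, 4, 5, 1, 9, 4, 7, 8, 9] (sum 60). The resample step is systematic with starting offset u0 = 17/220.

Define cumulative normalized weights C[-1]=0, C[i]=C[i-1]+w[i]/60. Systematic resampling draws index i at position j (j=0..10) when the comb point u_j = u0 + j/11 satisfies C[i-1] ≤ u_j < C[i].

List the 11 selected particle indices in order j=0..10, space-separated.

1 2 3 4 6 6 8 8 9 10 10

C = [1/15, 7/60, 13/60, 17/60, 11/30, 23/60, 8/15, 3/5, 43/60, 17/20, 1]
j=0: u_0=17/220 ∈ [1/15, 7/60) → index 1
j=1: u_1=37/220 ∈ [7/60, 13/60) → index 2
j=2: u_2=57/220 ∈ [13/60, 17/60) → index 3
j=3: u_3=7/20 ∈ [17/60, 11/30) → index 4
j=4: u_4=97/220 ∈ [23/60, 8/15) → index 6
j=5: u_5=117/220 ∈ [23/60, 8/15) → index 6
j=6: u_6=137/220 ∈ [3/5, 43/60) → index 8
j=7: u_7=157/220 ∈ [3/5, 43/60) → index 8
j=8: u_8=177/220 ∈ [43/60, 17/20) → index 9
j=9: u_9=197/220 ∈ [17/20, 1) → index 10
j=10: u_10=217/220 ∈ [17/20, 1) → index 10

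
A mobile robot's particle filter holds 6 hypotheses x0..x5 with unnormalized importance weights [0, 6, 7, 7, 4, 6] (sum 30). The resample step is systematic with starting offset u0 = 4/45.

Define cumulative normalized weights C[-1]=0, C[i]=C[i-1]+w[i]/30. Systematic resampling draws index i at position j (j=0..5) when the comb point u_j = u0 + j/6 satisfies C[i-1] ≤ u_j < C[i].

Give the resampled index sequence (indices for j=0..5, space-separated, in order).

C = [0, 1/5, 13/30, 2/3, 4/5, 1]
j=0: u_0=4/45 ∈ [0, 1/5) → index 1
j=1: u_1=23/90 ∈ [1/5, 13/30) → index 2
j=2: u_2=19/45 ∈ [1/5, 13/30) → index 2
j=3: u_3=53/90 ∈ [13/30, 2/3) → index 3
j=4: u_4=34/45 ∈ [2/3, 4/5) → index 4
j=5: u_5=83/90 ∈ [4/5, 1) → index 5

1 2 2 3 4 5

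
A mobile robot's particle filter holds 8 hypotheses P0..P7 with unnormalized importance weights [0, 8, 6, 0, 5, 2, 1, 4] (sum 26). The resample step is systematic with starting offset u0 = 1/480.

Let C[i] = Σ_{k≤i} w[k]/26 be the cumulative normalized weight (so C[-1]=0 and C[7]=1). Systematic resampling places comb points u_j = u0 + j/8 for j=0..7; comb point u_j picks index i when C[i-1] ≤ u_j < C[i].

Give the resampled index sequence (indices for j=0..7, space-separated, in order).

C = [0, 4/13, 7/13, 7/13, 19/26, 21/26, 11/13, 1]
j=0: u_0=1/480 ∈ [0, 4/13) → index 1
j=1: u_1=61/480 ∈ [0, 4/13) → index 1
j=2: u_2=121/480 ∈ [0, 4/13) → index 1
j=3: u_3=181/480 ∈ [4/13, 7/13) → index 2
j=4: u_4=241/480 ∈ [4/13, 7/13) → index 2
j=5: u_5=301/480 ∈ [7/13, 19/26) → index 4
j=6: u_6=361/480 ∈ [19/26, 21/26) → index 5
j=7: u_7=421/480 ∈ [11/13, 1) → index 7

1 1 1 2 2 4 5 7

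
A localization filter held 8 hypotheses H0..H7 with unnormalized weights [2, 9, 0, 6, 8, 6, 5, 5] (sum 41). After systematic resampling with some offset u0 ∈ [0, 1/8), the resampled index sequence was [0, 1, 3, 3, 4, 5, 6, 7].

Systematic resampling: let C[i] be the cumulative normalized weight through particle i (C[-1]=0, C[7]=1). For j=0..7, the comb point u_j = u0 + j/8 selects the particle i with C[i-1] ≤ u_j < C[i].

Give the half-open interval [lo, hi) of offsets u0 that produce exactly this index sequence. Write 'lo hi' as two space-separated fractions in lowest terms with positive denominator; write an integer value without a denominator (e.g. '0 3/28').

3/164 13/328

C = [2/41, 11/41, 11/41, 17/41, 25/41, 31/41, 36/41, 1]
j=0 picked index 0: u0 ∈ [0, 2/41)
j=1 picked index 1: u0 ∈ [-25/328, 47/328)
j=2 picked index 3: u0 ∈ [3/164, 27/164)
j=3 picked index 3: u0 ∈ [-35/328, 13/328)
j=4 picked index 4: u0 ∈ [-7/82, 9/82)
j=5 picked index 5: u0 ∈ [-5/328, 43/328)
j=6 picked index 6: u0 ∈ [1/164, 21/164)
j=7 picked index 7: u0 ∈ [1/328, 1/8)
intersection: [3/164, 13/328)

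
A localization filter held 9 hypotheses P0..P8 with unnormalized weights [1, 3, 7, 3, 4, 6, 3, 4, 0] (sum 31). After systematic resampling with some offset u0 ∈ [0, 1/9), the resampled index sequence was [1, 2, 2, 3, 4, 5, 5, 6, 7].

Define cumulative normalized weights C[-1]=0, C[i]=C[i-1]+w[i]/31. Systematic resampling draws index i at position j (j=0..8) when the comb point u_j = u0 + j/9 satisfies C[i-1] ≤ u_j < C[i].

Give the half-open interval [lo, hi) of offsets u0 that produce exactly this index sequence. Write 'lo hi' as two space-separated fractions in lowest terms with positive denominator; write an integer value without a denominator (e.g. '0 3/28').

C = [1/31, 4/31, 11/31, 14/31, 18/31, 24/31, 27/31, 1, 1]
j=0 picked index 1: u0 ∈ [1/31, 4/31)
j=1 picked index 2: u0 ∈ [5/279, 68/279)
j=2 picked index 2: u0 ∈ [-26/279, 37/279)
j=3 picked index 3: u0 ∈ [2/93, 11/93)
j=4 picked index 4: u0 ∈ [2/279, 38/279)
j=5 picked index 5: u0 ∈ [7/279, 61/279)
j=6 picked index 5: u0 ∈ [-8/93, 10/93)
j=7 picked index 6: u0 ∈ [-1/279, 26/279)
j=8 picked index 7: u0 ∈ [-5/279, 1/9)
intersection: [1/31, 26/279)

1/31 26/279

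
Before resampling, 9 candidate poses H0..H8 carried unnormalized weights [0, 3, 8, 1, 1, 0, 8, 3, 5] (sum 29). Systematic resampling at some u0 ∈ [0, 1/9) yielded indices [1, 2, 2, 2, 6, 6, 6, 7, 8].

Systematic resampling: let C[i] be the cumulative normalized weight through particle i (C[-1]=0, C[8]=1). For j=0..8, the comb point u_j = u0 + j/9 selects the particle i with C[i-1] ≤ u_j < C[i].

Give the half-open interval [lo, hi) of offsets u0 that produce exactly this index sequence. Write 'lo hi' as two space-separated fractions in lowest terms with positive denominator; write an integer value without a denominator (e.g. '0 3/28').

1/261 4/87

C = [0, 3/29, 11/29, 12/29, 13/29, 13/29, 21/29, 24/29, 1]
j=0 picked index 1: u0 ∈ [0, 3/29)
j=1 picked index 2: u0 ∈ [-2/261, 70/261)
j=2 picked index 2: u0 ∈ [-31/261, 41/261)
j=3 picked index 2: u0 ∈ [-20/87, 4/87)
j=4 picked index 6: u0 ∈ [1/261, 73/261)
j=5 picked index 6: u0 ∈ [-28/261, 44/261)
j=6 picked index 6: u0 ∈ [-19/87, 5/87)
j=7 picked index 7: u0 ∈ [-14/261, 13/261)
j=8 picked index 8: u0 ∈ [-16/261, 1/9)
intersection: [1/261, 4/87)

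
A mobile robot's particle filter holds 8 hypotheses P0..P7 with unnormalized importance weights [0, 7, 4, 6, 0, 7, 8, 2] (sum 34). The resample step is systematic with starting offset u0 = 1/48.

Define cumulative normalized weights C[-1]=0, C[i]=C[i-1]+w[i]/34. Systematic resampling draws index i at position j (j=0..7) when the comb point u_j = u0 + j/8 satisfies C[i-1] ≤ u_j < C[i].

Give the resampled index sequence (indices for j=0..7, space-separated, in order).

C = [0, 7/34, 11/34, 1/2, 1/2, 12/17, 16/17, 1]
j=0: u_0=1/48 ∈ [0, 7/34) → index 1
j=1: u_1=7/48 ∈ [0, 7/34) → index 1
j=2: u_2=13/48 ∈ [7/34, 11/34) → index 2
j=3: u_3=19/48 ∈ [11/34, 1/2) → index 3
j=4: u_4=25/48 ∈ [1/2, 12/17) → index 5
j=5: u_5=31/48 ∈ [1/2, 12/17) → index 5
j=6: u_6=37/48 ∈ [12/17, 16/17) → index 6
j=7: u_7=43/48 ∈ [12/17, 16/17) → index 6

1 1 2 3 5 5 6 6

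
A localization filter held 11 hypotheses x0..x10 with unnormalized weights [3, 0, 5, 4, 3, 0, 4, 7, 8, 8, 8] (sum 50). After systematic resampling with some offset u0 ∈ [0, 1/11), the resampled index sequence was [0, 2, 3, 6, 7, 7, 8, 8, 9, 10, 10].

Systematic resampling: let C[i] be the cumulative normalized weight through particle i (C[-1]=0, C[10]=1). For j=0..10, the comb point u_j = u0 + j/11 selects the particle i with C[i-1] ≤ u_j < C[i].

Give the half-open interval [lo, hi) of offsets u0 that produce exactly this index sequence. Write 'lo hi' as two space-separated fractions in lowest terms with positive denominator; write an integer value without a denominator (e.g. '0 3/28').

C = [3/50, 3/50, 4/25, 6/25, 3/10, 3/10, 19/50, 13/25, 17/25, 21/25, 1]
j=0 picked index 0: u0 ∈ [0, 3/50)
j=1 picked index 2: u0 ∈ [-17/550, 19/275)
j=2 picked index 3: u0 ∈ [-6/275, 16/275)
j=3 picked index 6: u0 ∈ [3/110, 59/550)
j=4 picked index 7: u0 ∈ [9/550, 43/275)
j=5 picked index 7: u0 ∈ [-41/550, 18/275)
j=6 picked index 8: u0 ∈ [-7/275, 37/275)
j=7 picked index 8: u0 ∈ [-32/275, 12/275)
j=8 picked index 9: u0 ∈ [-13/275, 31/275)
j=9 picked index 10: u0 ∈ [6/275, 2/11)
j=10 picked index 10: u0 ∈ [-19/275, 1/11)
intersection: [3/110, 12/275)

3/110 12/275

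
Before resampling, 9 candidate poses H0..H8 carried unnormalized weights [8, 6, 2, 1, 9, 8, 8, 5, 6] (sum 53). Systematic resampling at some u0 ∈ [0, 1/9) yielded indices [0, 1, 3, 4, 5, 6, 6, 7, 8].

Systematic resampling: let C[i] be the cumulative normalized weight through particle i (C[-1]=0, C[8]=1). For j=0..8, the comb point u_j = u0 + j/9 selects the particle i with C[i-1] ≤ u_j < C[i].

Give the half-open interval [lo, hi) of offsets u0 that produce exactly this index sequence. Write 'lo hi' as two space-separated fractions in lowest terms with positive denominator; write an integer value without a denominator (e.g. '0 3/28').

41/477 47/477

C = [8/53, 14/53, 16/53, 17/53, 26/53, 34/53, 42/53, 47/53, 1]
j=0 picked index 0: u0 ∈ [0, 8/53)
j=1 picked index 1: u0 ∈ [19/477, 73/477)
j=2 picked index 3: u0 ∈ [38/477, 47/477)
j=3 picked index 4: u0 ∈ [-2/159, 25/159)
j=4 picked index 5: u0 ∈ [22/477, 94/477)
j=5 picked index 6: u0 ∈ [41/477, 113/477)
j=6 picked index 6: u0 ∈ [-4/159, 20/159)
j=7 picked index 7: u0 ∈ [7/477, 52/477)
j=8 picked index 8: u0 ∈ [-1/477, 1/9)
intersection: [41/477, 47/477)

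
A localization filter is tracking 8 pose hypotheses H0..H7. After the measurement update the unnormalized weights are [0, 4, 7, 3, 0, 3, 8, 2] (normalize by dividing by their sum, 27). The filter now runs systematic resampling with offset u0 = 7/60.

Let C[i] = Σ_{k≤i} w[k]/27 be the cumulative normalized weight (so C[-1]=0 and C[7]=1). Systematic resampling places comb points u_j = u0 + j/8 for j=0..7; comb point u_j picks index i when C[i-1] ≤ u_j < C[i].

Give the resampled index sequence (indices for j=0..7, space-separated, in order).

C = [0, 4/27, 11/27, 14/27, 14/27, 17/27, 25/27, 1]
j=0: u_0=7/60 ∈ [0, 4/27) → index 1
j=1: u_1=29/120 ∈ [4/27, 11/27) → index 2
j=2: u_2=11/30 ∈ [4/27, 11/27) → index 2
j=3: u_3=59/120 ∈ [11/27, 14/27) → index 3
j=4: u_4=37/60 ∈ [14/27, 17/27) → index 5
j=5: u_5=89/120 ∈ [17/27, 25/27) → index 6
j=6: u_6=13/15 ∈ [17/27, 25/27) → index 6
j=7: u_7=119/120 ∈ [25/27, 1) → index 7

1 2 2 3 5 6 6 7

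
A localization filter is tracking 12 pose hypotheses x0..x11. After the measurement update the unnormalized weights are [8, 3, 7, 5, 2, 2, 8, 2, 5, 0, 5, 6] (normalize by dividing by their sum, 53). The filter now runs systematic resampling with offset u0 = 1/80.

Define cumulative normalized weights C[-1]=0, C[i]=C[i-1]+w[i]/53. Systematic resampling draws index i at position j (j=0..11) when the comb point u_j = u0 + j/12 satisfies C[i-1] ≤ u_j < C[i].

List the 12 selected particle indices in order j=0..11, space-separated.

0 0 1 2 3 3 6 6 7 8 10 11

C = [8/53, 11/53, 18/53, 23/53, 25/53, 27/53, 35/53, 37/53, 42/53, 42/53, 47/53, 1]
j=0: u_0=1/80 ∈ [0, 8/53) → index 0
j=1: u_1=23/240 ∈ [0, 8/53) → index 0
j=2: u_2=43/240 ∈ [8/53, 11/53) → index 1
j=3: u_3=21/80 ∈ [11/53, 18/53) → index 2
j=4: u_4=83/240 ∈ [18/53, 23/53) → index 3
j=5: u_5=103/240 ∈ [18/53, 23/53) → index 3
j=6: u_6=41/80 ∈ [27/53, 35/53) → index 6
j=7: u_7=143/240 ∈ [27/53, 35/53) → index 6
j=8: u_8=163/240 ∈ [35/53, 37/53) → index 7
j=9: u_9=61/80 ∈ [37/53, 42/53) → index 8
j=10: u_10=203/240 ∈ [42/53, 47/53) → index 10
j=11: u_11=223/240 ∈ [47/53, 1) → index 11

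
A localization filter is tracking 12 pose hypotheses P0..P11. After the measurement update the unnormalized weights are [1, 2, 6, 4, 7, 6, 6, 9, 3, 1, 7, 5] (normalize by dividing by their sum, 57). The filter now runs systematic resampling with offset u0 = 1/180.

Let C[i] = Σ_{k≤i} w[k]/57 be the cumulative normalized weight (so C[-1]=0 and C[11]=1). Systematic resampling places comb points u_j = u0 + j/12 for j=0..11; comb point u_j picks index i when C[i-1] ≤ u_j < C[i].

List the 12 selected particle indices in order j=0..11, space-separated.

C = [1/57, 1/19, 3/19, 13/57, 20/57, 26/57, 32/57, 41/57, 44/57, 15/19, 52/57, 1]
j=0: u_0=1/180 ∈ [0, 1/57) → index 0
j=1: u_1=4/45 ∈ [1/19, 3/19) → index 2
j=2: u_2=31/180 ∈ [3/19, 13/57) → index 3
j=3: u_3=23/90 ∈ [13/57, 20/57) → index 4
j=4: u_4=61/180 ∈ [13/57, 20/57) → index 4
j=5: u_5=19/45 ∈ [20/57, 26/57) → index 5
j=6: u_6=91/180 ∈ [26/57, 32/57) → index 6
j=7: u_7=53/90 ∈ [32/57, 41/57) → index 7
j=8: u_8=121/180 ∈ [32/57, 41/57) → index 7
j=9: u_9=34/45 ∈ [41/57, 44/57) → index 8
j=10: u_10=151/180 ∈ [15/19, 52/57) → index 10
j=11: u_11=83/90 ∈ [52/57, 1) → index 11

0 2 3 4 4 5 6 7 7 8 10 11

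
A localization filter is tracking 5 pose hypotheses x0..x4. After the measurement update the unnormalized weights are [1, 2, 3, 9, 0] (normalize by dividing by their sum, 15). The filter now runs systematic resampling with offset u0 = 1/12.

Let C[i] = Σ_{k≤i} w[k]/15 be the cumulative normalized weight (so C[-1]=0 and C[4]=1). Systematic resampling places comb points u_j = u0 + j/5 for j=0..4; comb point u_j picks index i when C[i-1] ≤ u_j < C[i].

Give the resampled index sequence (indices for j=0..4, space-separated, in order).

1 2 3 3 3

C = [1/15, 1/5, 2/5, 1, 1]
j=0: u_0=1/12 ∈ [1/15, 1/5) → index 1
j=1: u_1=17/60 ∈ [1/5, 2/5) → index 2
j=2: u_2=29/60 ∈ [2/5, 1) → index 3
j=3: u_3=41/60 ∈ [2/5, 1) → index 3
j=4: u_4=53/60 ∈ [2/5, 1) → index 3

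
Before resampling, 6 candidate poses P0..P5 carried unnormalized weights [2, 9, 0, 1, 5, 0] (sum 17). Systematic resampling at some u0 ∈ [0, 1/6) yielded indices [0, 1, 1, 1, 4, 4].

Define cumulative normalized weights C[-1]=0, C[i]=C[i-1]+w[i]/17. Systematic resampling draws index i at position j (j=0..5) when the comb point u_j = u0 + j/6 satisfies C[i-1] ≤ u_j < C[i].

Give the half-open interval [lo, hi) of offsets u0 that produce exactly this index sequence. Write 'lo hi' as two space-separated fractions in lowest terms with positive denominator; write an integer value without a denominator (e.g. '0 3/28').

2/51 2/17

C = [2/17, 11/17, 11/17, 12/17, 1, 1]
j=0 picked index 0: u0 ∈ [0, 2/17)
j=1 picked index 1: u0 ∈ [-5/102, 49/102)
j=2 picked index 1: u0 ∈ [-11/51, 16/51)
j=3 picked index 1: u0 ∈ [-13/34, 5/34)
j=4 picked index 4: u0 ∈ [2/51, 1/3)
j=5 picked index 4: u0 ∈ [-13/102, 1/6)
intersection: [2/51, 2/17)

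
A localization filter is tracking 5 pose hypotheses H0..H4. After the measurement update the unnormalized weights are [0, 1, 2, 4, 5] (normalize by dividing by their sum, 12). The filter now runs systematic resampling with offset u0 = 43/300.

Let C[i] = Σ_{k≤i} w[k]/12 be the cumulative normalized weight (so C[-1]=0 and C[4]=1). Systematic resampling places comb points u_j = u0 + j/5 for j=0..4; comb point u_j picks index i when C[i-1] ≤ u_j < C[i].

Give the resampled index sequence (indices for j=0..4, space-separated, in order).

2 3 3 4 4

C = [0, 1/12, 1/4, 7/12, 1]
j=0: u_0=43/300 ∈ [1/12, 1/4) → index 2
j=1: u_1=103/300 ∈ [1/4, 7/12) → index 3
j=2: u_2=163/300 ∈ [1/4, 7/12) → index 3
j=3: u_3=223/300 ∈ [7/12, 1) → index 4
j=4: u_4=283/300 ∈ [7/12, 1) → index 4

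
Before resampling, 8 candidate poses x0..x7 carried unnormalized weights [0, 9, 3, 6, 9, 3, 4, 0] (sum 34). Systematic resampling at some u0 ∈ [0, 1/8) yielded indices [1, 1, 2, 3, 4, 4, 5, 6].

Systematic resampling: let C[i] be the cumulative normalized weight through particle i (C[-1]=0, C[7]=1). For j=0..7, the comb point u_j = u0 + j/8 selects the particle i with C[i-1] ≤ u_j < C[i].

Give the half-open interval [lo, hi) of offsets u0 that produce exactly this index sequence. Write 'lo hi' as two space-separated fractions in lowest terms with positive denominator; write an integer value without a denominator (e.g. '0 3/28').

C = [0, 9/34, 6/17, 9/17, 27/34, 15/17, 1, 1]
j=0 picked index 1: u0 ∈ [0, 9/34)
j=1 picked index 1: u0 ∈ [-1/8, 19/136)
j=2 picked index 2: u0 ∈ [1/68, 7/68)
j=3 picked index 3: u0 ∈ [-3/136, 21/136)
j=4 picked index 4: u0 ∈ [1/34, 5/17)
j=5 picked index 4: u0 ∈ [-13/136, 23/136)
j=6 picked index 5: u0 ∈ [3/68, 9/68)
j=7 picked index 6: u0 ∈ [1/136, 1/8)
intersection: [3/68, 7/68)

3/68 7/68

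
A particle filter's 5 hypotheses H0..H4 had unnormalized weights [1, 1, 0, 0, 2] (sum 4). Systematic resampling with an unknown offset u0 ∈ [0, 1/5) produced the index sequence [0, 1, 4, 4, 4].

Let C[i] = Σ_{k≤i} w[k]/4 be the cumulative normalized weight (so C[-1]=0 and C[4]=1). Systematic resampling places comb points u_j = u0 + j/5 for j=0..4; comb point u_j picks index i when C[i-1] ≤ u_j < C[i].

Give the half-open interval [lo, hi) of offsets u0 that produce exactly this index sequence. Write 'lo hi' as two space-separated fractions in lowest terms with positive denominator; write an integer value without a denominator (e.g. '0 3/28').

C = [1/4, 1/2, 1/2, 1/2, 1]
j=0 picked index 0: u0 ∈ [0, 1/4)
j=1 picked index 1: u0 ∈ [1/20, 3/10)
j=2 picked index 4: u0 ∈ [1/10, 3/5)
j=3 picked index 4: u0 ∈ [-1/10, 2/5)
j=4 picked index 4: u0 ∈ [-3/10, 1/5)
intersection: [1/10, 1/5)

1/10 1/5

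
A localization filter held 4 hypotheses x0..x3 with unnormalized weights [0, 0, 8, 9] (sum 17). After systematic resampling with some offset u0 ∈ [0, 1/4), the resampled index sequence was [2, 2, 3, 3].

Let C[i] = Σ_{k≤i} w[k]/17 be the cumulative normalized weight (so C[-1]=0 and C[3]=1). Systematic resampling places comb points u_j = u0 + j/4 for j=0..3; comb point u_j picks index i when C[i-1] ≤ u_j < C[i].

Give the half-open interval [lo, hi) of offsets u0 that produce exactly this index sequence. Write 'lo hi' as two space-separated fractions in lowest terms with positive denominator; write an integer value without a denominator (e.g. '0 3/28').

0 15/68

C = [0, 0, 8/17, 1]
j=0 picked index 2: u0 ∈ [0, 8/17)
j=1 picked index 2: u0 ∈ [-1/4, 15/68)
j=2 picked index 3: u0 ∈ [-1/34, 1/2)
j=3 picked index 3: u0 ∈ [-19/68, 1/4)
intersection: [0, 15/68)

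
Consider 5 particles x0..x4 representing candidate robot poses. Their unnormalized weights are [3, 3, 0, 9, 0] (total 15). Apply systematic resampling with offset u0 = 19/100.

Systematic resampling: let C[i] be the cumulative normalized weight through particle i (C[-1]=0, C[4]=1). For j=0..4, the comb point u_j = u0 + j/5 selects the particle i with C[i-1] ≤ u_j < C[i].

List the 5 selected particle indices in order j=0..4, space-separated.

C = [1/5, 2/5, 2/5, 1, 1]
j=0: u_0=19/100 ∈ [0, 1/5) → index 0
j=1: u_1=39/100 ∈ [1/5, 2/5) → index 1
j=2: u_2=59/100 ∈ [2/5, 1) → index 3
j=3: u_3=79/100 ∈ [2/5, 1) → index 3
j=4: u_4=99/100 ∈ [2/5, 1) → index 3

0 1 3 3 3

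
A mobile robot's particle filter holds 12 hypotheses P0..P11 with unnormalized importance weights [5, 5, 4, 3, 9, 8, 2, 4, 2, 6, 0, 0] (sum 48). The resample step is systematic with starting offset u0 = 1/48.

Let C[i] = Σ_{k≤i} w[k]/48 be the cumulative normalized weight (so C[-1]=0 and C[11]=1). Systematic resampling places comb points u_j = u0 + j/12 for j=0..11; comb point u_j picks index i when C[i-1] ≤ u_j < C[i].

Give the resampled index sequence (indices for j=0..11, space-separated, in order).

0 1 1 2 4 4 4 5 5 7 8 9

C = [5/48, 5/24, 7/24, 17/48, 13/24, 17/24, 3/4, 5/6, 7/8, 1, 1, 1]
j=0: u_0=1/48 ∈ [0, 5/48) → index 0
j=1: u_1=5/48 ∈ [5/48, 5/24) → index 1
j=2: u_2=3/16 ∈ [5/48, 5/24) → index 1
j=3: u_3=13/48 ∈ [5/24, 7/24) → index 2
j=4: u_4=17/48 ∈ [17/48, 13/24) → index 4
j=5: u_5=7/16 ∈ [17/48, 13/24) → index 4
j=6: u_6=25/48 ∈ [17/48, 13/24) → index 4
j=7: u_7=29/48 ∈ [13/24, 17/24) → index 5
j=8: u_8=11/16 ∈ [13/24, 17/24) → index 5
j=9: u_9=37/48 ∈ [3/4, 5/6) → index 7
j=10: u_10=41/48 ∈ [5/6, 7/8) → index 8
j=11: u_11=15/16 ∈ [7/8, 1) → index 9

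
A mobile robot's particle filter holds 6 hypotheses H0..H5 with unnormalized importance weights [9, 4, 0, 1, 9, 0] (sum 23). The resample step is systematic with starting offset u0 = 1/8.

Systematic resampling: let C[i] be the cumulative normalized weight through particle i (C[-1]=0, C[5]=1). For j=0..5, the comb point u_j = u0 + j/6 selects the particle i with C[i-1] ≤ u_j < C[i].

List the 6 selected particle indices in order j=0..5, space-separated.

C = [9/23, 13/23, 13/23, 14/23, 1, 1]
j=0: u_0=1/8 ∈ [0, 9/23) → index 0
j=1: u_1=7/24 ∈ [0, 9/23) → index 0
j=2: u_2=11/24 ∈ [9/23, 13/23) → index 1
j=3: u_3=5/8 ∈ [14/23, 1) → index 4
j=4: u_4=19/24 ∈ [14/23, 1) → index 4
j=5: u_5=23/24 ∈ [14/23, 1) → index 4

0 0 1 4 4 4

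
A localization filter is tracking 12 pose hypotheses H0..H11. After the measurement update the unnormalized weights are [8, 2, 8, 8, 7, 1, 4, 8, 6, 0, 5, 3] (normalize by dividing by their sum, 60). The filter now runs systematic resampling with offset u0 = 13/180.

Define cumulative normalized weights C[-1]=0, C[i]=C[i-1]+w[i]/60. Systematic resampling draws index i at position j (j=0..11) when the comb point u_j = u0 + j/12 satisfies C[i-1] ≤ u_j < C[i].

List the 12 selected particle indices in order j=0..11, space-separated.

0 1 2 3 3 4 6 7 7 8 10 11

C = [2/15, 1/6, 3/10, 13/30, 11/20, 17/30, 19/30, 23/30, 13/15, 13/15, 19/20, 1]
j=0: u_0=13/180 ∈ [0, 2/15) → index 0
j=1: u_1=7/45 ∈ [2/15, 1/6) → index 1
j=2: u_2=43/180 ∈ [1/6, 3/10) → index 2
j=3: u_3=29/90 ∈ [3/10, 13/30) → index 3
j=4: u_4=73/180 ∈ [3/10, 13/30) → index 3
j=5: u_5=22/45 ∈ [13/30, 11/20) → index 4
j=6: u_6=103/180 ∈ [17/30, 19/30) → index 6
j=7: u_7=59/90 ∈ [19/30, 23/30) → index 7
j=8: u_8=133/180 ∈ [19/30, 23/30) → index 7
j=9: u_9=37/45 ∈ [23/30, 13/15) → index 8
j=10: u_10=163/180 ∈ [13/15, 19/20) → index 10
j=11: u_11=89/90 ∈ [19/20, 1) → index 11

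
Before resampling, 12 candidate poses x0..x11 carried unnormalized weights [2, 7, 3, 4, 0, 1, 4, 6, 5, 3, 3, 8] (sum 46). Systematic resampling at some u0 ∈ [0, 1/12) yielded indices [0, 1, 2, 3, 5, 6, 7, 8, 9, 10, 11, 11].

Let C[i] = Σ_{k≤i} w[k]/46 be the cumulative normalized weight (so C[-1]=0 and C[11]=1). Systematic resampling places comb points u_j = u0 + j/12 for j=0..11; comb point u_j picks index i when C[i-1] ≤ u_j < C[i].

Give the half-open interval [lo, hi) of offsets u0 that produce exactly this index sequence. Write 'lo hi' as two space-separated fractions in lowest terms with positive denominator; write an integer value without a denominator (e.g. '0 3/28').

C = [1/23, 9/46, 6/23, 8/23, 8/23, 17/46, 21/46, 27/46, 16/23, 35/46, 19/23, 1]
j=0 picked index 0: u0 ∈ [0, 1/23)
j=1 picked index 1: u0 ∈ [-11/276, 31/276)
j=2 picked index 2: u0 ∈ [2/69, 13/138)
j=3 picked index 3: u0 ∈ [1/92, 9/92)
j=4 picked index 5: u0 ∈ [1/69, 5/138)
j=5 picked index 6: u0 ∈ [-13/276, 11/276)
j=6 picked index 7: u0 ∈ [-1/23, 2/23)
j=7 picked index 8: u0 ∈ [1/276, 31/276)
j=8 picked index 9: u0 ∈ [2/69, 13/138)
j=9 picked index 10: u0 ∈ [1/92, 7/92)
j=10 picked index 11: u0 ∈ [-1/138, 1/6)
j=11 picked index 11: u0 ∈ [-25/276, 1/12)
intersection: [2/69, 5/138)

2/69 5/138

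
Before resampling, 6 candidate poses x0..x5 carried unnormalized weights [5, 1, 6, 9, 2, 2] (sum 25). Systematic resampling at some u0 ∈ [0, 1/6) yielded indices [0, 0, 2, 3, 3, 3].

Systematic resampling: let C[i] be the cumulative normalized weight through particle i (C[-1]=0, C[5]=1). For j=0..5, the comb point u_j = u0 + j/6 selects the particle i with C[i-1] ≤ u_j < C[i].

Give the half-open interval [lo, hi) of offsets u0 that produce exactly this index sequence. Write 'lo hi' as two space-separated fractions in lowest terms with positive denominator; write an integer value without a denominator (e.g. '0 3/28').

0 1/150

C = [1/5, 6/25, 12/25, 21/25, 23/25, 1]
j=0 picked index 0: u0 ∈ [0, 1/5)
j=1 picked index 0: u0 ∈ [-1/6, 1/30)
j=2 picked index 2: u0 ∈ [-7/75, 11/75)
j=3 picked index 3: u0 ∈ [-1/50, 17/50)
j=4 picked index 3: u0 ∈ [-14/75, 13/75)
j=5 picked index 3: u0 ∈ [-53/150, 1/150)
intersection: [0, 1/150)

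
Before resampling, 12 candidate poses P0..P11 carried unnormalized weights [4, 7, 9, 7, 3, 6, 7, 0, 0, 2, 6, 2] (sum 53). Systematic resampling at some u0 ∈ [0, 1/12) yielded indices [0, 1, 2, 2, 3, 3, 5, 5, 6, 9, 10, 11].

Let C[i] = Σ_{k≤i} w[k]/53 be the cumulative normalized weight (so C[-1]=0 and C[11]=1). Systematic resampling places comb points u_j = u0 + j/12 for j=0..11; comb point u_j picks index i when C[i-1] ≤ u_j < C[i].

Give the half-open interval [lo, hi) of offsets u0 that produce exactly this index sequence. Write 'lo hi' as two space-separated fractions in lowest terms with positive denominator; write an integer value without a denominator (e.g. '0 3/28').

C = [4/53, 11/53, 20/53, 27/53, 30/53, 36/53, 43/53, 43/53, 43/53, 45/53, 51/53, 1]
j=0 picked index 0: u0 ∈ [0, 4/53)
j=1 picked index 1: u0 ∈ [-5/636, 79/636)
j=2 picked index 2: u0 ∈ [13/318, 67/318)
j=3 picked index 2: u0 ∈ [-9/212, 27/212)
j=4 picked index 3: u0 ∈ [7/159, 28/159)
j=5 picked index 3: u0 ∈ [-25/636, 59/636)
j=6 picked index 5: u0 ∈ [7/106, 19/106)
j=7 picked index 5: u0 ∈ [-11/636, 61/636)
j=8 picked index 6: u0 ∈ [2/159, 23/159)
j=9 picked index 9: u0 ∈ [13/212, 21/212)
j=10 picked index 10: u0 ∈ [5/318, 41/318)
j=11 picked index 11: u0 ∈ [29/636, 1/12)
intersection: [7/106, 4/53)

7/106 4/53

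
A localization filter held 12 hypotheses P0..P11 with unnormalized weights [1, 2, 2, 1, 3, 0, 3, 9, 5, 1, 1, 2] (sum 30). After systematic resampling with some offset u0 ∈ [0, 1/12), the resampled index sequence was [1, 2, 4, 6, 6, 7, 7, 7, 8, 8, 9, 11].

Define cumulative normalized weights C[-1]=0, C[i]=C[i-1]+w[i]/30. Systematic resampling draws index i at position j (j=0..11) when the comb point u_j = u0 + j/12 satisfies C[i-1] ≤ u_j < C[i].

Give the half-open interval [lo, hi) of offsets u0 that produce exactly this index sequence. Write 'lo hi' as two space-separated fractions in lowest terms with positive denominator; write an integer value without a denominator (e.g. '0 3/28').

C = [1/30, 1/10, 1/6, 1/5, 3/10, 3/10, 2/5, 7/10, 13/15, 9/10, 14/15, 1]
j=0 picked index 1: u0 ∈ [1/30, 1/10)
j=1 picked index 2: u0 ∈ [1/60, 1/12)
j=2 picked index 4: u0 ∈ [1/30, 2/15)
j=3 picked index 6: u0 ∈ [1/20, 3/20)
j=4 picked index 6: u0 ∈ [-1/30, 1/15)
j=5 picked index 7: u0 ∈ [-1/60, 17/60)
j=6 picked index 7: u0 ∈ [-1/10, 1/5)
j=7 picked index 7: u0 ∈ [-11/60, 7/60)
j=8 picked index 8: u0 ∈ [1/30, 1/5)
j=9 picked index 8: u0 ∈ [-1/20, 7/60)
j=10 picked index 9: u0 ∈ [1/30, 1/15)
j=11 picked index 11: u0 ∈ [1/60, 1/12)
intersection: [1/20, 1/15)

1/20 1/15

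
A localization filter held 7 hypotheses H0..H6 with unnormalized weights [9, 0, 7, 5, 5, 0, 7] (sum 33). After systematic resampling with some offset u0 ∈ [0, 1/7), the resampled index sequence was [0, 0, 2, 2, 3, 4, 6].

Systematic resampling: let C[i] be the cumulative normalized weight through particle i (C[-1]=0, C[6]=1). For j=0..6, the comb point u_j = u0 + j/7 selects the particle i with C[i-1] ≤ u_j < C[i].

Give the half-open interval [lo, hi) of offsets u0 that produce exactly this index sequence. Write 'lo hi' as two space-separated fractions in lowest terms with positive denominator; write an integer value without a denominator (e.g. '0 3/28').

0 13/231

C = [3/11, 3/11, 16/33, 7/11, 26/33, 26/33, 1]
j=0 picked index 0: u0 ∈ [0, 3/11)
j=1 picked index 0: u0 ∈ [-1/7, 10/77)
j=2 picked index 2: u0 ∈ [-1/77, 46/231)
j=3 picked index 2: u0 ∈ [-12/77, 13/231)
j=4 picked index 3: u0 ∈ [-20/231, 5/77)
j=5 picked index 4: u0 ∈ [-6/77, 17/231)
j=6 picked index 6: u0 ∈ [-16/231, 1/7)
intersection: [0, 13/231)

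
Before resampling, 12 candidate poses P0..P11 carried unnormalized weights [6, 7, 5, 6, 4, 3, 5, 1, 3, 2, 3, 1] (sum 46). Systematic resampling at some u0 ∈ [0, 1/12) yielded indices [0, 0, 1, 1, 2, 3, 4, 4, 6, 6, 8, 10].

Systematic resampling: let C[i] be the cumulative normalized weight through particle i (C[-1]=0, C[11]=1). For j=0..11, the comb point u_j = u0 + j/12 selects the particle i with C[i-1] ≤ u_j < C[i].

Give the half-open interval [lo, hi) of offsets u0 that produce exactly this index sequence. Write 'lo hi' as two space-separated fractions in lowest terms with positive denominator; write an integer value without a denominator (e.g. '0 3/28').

1/46 7/276

C = [3/23, 13/46, 9/23, 12/23, 14/23, 31/46, 18/23, 37/46, 20/23, 21/23, 45/46, 1]
j=0 picked index 0: u0 ∈ [0, 3/23)
j=1 picked index 0: u0 ∈ [-1/12, 13/276)
j=2 picked index 1: u0 ∈ [-5/138, 8/69)
j=3 picked index 1: u0 ∈ [-11/92, 3/92)
j=4 picked index 2: u0 ∈ [-7/138, 4/69)
j=5 picked index 3: u0 ∈ [-7/276, 29/276)
j=6 picked index 4: u0 ∈ [1/46, 5/46)
j=7 picked index 4: u0 ∈ [-17/276, 7/276)
j=8 picked index 6: u0 ∈ [1/138, 8/69)
j=9 picked index 6: u0 ∈ [-7/92, 3/92)
j=10 picked index 8: u0 ∈ [-2/69, 5/138)
j=11 picked index 10: u0 ∈ [-1/276, 17/276)
intersection: [1/46, 7/276)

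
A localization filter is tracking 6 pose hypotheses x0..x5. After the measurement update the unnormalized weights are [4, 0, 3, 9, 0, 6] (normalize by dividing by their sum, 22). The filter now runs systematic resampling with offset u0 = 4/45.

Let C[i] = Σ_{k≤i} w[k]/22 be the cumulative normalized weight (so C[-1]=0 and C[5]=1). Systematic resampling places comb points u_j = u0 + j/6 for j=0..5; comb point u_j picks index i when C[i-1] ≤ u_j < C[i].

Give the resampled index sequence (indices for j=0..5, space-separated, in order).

0 2 3 3 5 5

C = [2/11, 2/11, 7/22, 8/11, 8/11, 1]
j=0: u_0=4/45 ∈ [0, 2/11) → index 0
j=1: u_1=23/90 ∈ [2/11, 7/22) → index 2
j=2: u_2=19/45 ∈ [7/22, 8/11) → index 3
j=3: u_3=53/90 ∈ [7/22, 8/11) → index 3
j=4: u_4=34/45 ∈ [8/11, 1) → index 5
j=5: u_5=83/90 ∈ [8/11, 1) → index 5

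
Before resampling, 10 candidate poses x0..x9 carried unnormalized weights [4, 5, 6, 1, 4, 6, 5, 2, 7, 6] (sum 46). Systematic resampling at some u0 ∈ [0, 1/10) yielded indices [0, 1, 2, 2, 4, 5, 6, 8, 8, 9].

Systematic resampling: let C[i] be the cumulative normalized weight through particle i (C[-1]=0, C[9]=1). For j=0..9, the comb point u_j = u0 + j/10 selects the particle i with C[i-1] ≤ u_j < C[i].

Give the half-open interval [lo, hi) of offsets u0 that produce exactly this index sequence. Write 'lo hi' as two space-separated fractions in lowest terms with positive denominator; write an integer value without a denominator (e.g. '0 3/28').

2/115 3/115

C = [2/23, 9/46, 15/46, 8/23, 10/23, 13/23, 31/46, 33/46, 20/23, 1]
j=0 picked index 0: u0 ∈ [0, 2/23)
j=1 picked index 1: u0 ∈ [-3/230, 11/115)
j=2 picked index 2: u0 ∈ [-1/230, 29/230)
j=3 picked index 2: u0 ∈ [-12/115, 3/115)
j=4 picked index 4: u0 ∈ [-6/115, 4/115)
j=5 picked index 5: u0 ∈ [-3/46, 3/46)
j=6 picked index 6: u0 ∈ [-4/115, 17/230)
j=7 picked index 8: u0 ∈ [2/115, 39/230)
j=8 picked index 8: u0 ∈ [-19/230, 8/115)
j=9 picked index 9: u0 ∈ [-7/230, 1/10)
intersection: [2/115, 3/115)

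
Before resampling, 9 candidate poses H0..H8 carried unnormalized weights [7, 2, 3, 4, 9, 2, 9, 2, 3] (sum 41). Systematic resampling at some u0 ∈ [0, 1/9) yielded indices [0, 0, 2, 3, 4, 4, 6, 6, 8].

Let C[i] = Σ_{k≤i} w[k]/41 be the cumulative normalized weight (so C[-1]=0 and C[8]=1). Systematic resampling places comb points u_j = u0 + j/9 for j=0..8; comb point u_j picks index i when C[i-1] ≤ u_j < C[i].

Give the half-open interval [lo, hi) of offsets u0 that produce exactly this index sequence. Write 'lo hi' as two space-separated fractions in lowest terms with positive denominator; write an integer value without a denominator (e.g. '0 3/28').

C = [7/41, 9/41, 12/41, 16/41, 25/41, 27/41, 36/41, 38/41, 1]
j=0 picked index 0: u0 ∈ [0, 7/41)
j=1 picked index 0: u0 ∈ [-1/9, 22/369)
j=2 picked index 2: u0 ∈ [-1/369, 26/369)
j=3 picked index 3: u0 ∈ [-5/123, 7/123)
j=4 picked index 4: u0 ∈ [-20/369, 61/369)
j=5 picked index 4: u0 ∈ [-61/369, 20/369)
j=6 picked index 6: u0 ∈ [-1/123, 26/123)
j=7 picked index 6: u0 ∈ [-44/369, 37/369)
j=8 picked index 8: u0 ∈ [14/369, 1/9)
intersection: [14/369, 20/369)

14/369 20/369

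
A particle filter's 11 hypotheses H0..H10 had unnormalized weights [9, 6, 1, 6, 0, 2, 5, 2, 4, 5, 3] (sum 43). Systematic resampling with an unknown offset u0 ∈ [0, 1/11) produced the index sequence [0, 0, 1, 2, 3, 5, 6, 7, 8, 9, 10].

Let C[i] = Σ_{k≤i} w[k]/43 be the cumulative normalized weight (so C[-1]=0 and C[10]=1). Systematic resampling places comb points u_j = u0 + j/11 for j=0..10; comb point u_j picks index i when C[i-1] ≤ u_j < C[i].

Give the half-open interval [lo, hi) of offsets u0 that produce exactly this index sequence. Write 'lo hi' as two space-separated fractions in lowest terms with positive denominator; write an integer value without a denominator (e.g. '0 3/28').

C = [9/43, 15/43, 16/43, 22/43, 22/43, 24/43, 29/43, 31/43, 35/43, 40/43, 1]
j=0 picked index 0: u0 ∈ [0, 9/43)
j=1 picked index 0: u0 ∈ [-1/11, 56/473)
j=2 picked index 1: u0 ∈ [13/473, 79/473)
j=3 picked index 2: u0 ∈ [36/473, 47/473)
j=4 picked index 3: u0 ∈ [4/473, 70/473)
j=5 picked index 5: u0 ∈ [27/473, 49/473)
j=6 picked index 6: u0 ∈ [6/473, 61/473)
j=7 picked index 7: u0 ∈ [18/473, 40/473)
j=8 picked index 8: u0 ∈ [-3/473, 41/473)
j=9 picked index 9: u0 ∈ [-2/473, 53/473)
j=10 picked index 10: u0 ∈ [10/473, 1/11)
intersection: [36/473, 40/473)

36/473 40/473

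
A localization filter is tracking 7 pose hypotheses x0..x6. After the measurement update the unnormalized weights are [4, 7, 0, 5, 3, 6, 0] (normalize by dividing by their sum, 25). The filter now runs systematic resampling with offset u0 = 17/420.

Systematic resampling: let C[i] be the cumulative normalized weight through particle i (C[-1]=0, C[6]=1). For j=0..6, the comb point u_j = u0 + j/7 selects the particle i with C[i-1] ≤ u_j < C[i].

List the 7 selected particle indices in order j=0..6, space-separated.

C = [4/25, 11/25, 11/25, 16/25, 19/25, 1, 1]
j=0: u_0=17/420 ∈ [0, 4/25) → index 0
j=1: u_1=11/60 ∈ [4/25, 11/25) → index 1
j=2: u_2=137/420 ∈ [4/25, 11/25) → index 1
j=3: u_3=197/420 ∈ [11/25, 16/25) → index 3
j=4: u_4=257/420 ∈ [11/25, 16/25) → index 3
j=5: u_5=317/420 ∈ [16/25, 19/25) → index 4
j=6: u_6=377/420 ∈ [19/25, 1) → index 5

0 1 1 3 3 4 5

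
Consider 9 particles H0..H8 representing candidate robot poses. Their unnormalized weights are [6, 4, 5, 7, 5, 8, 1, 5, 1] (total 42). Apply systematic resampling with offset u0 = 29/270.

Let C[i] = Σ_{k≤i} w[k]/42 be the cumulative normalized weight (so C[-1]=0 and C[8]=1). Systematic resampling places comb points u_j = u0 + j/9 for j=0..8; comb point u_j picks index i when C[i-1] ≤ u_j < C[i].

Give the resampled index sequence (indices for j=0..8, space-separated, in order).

C = [1/7, 5/21, 5/14, 11/21, 9/14, 5/6, 6/7, 41/42, 1]
j=0: u_0=29/270 ∈ [0, 1/7) → index 0
j=1: u_1=59/270 ∈ [1/7, 5/21) → index 1
j=2: u_2=89/270 ∈ [5/21, 5/14) → index 2
j=3: u_3=119/270 ∈ [5/14, 11/21) → index 3
j=4: u_4=149/270 ∈ [11/21, 9/14) → index 4
j=5: u_5=179/270 ∈ [9/14, 5/6) → index 5
j=6: u_6=209/270 ∈ [9/14, 5/6) → index 5
j=7: u_7=239/270 ∈ [6/7, 41/42) → index 7
j=8: u_8=269/270 ∈ [41/42, 1) → index 8

0 1 2 3 4 5 5 7 8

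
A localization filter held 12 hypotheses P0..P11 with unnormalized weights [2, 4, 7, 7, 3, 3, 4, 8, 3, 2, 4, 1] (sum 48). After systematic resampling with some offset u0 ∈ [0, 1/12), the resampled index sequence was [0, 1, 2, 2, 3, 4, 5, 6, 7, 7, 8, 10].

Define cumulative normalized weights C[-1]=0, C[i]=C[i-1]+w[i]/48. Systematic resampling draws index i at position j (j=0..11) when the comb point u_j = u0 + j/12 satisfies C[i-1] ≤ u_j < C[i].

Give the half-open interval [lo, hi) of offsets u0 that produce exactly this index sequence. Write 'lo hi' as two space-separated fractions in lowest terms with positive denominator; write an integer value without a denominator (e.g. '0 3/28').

C = [1/24, 1/8, 13/48, 5/12, 23/48, 13/24, 5/8, 19/24, 41/48, 43/48, 47/48, 1]
j=0 picked index 0: u0 ∈ [0, 1/24)
j=1 picked index 1: u0 ∈ [-1/24, 1/24)
j=2 picked index 2: u0 ∈ [-1/24, 5/48)
j=3 picked index 2: u0 ∈ [-1/8, 1/48)
j=4 picked index 3: u0 ∈ [-1/16, 1/12)
j=5 picked index 4: u0 ∈ [0, 1/16)
j=6 picked index 5: u0 ∈ [-1/48, 1/24)
j=7 picked index 6: u0 ∈ [-1/24, 1/24)
j=8 picked index 7: u0 ∈ [-1/24, 1/8)
j=9 picked index 7: u0 ∈ [-1/8, 1/24)
j=10 picked index 8: u0 ∈ [-1/24, 1/48)
j=11 picked index 10: u0 ∈ [-1/48, 1/16)
intersection: [0, 1/48)

0 1/48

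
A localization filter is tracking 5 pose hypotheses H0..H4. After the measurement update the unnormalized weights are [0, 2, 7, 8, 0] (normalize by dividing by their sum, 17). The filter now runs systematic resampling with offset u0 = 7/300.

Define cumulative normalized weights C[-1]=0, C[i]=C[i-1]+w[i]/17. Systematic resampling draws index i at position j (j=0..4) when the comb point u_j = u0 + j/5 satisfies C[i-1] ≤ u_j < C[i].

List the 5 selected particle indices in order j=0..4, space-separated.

C = [0, 2/17, 9/17, 1, 1]
j=0: u_0=7/300 ∈ [0, 2/17) → index 1
j=1: u_1=67/300 ∈ [2/17, 9/17) → index 2
j=2: u_2=127/300 ∈ [2/17, 9/17) → index 2
j=3: u_3=187/300 ∈ [9/17, 1) → index 3
j=4: u_4=247/300 ∈ [9/17, 1) → index 3

1 2 2 3 3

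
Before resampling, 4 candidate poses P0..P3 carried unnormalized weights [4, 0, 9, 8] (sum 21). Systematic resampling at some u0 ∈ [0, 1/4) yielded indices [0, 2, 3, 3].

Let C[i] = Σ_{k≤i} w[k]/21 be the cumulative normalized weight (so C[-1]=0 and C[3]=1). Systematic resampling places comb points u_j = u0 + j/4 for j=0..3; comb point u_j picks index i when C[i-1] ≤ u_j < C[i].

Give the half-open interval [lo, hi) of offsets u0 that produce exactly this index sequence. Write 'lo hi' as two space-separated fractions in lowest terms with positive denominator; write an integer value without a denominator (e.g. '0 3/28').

C = [4/21, 4/21, 13/21, 1]
j=0 picked index 0: u0 ∈ [0, 4/21)
j=1 picked index 2: u0 ∈ [-5/84, 31/84)
j=2 picked index 3: u0 ∈ [5/42, 1/2)
j=3 picked index 3: u0 ∈ [-11/84, 1/4)
intersection: [5/42, 4/21)

5/42 4/21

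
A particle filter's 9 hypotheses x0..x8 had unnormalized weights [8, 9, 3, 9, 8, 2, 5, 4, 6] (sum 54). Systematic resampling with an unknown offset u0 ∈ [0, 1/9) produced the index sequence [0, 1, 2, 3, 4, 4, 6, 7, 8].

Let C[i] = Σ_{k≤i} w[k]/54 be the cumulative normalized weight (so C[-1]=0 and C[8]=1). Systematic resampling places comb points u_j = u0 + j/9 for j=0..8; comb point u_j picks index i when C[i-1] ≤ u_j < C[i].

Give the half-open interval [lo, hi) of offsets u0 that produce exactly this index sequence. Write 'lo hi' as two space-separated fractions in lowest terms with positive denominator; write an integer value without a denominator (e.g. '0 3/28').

C = [4/27, 17/54, 10/27, 29/54, 37/54, 13/18, 22/27, 8/9, 1]
j=0 picked index 0: u0 ∈ [0, 4/27)
j=1 picked index 1: u0 ∈ [1/27, 11/54)
j=2 picked index 2: u0 ∈ [5/54, 4/27)
j=3 picked index 3: u0 ∈ [1/27, 11/54)
j=4 picked index 4: u0 ∈ [5/54, 13/54)
j=5 picked index 4: u0 ∈ [-1/54, 7/54)
j=6 picked index 6: u0 ∈ [1/18, 4/27)
j=7 picked index 7: u0 ∈ [1/27, 1/9)
j=8 picked index 8: u0 ∈ [0, 1/9)
intersection: [5/54, 1/9)

5/54 1/9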